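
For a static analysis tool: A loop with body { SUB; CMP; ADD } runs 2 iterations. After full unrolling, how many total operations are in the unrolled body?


Loop body operations: SUB, CMP, ADD (3 ops per iteration)
Unrolling 2 iterations:
  Iteration 1: SUB, CMP, ADD (3 ops)
  Iteration 2: SUB, CMP, ADD (3 ops)
Total: 2 iterations * 3 ops/iter = 6 operations

6


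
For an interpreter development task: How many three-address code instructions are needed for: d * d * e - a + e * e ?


Expression: d * d * e - a + e * e
Generating three-address code (respecting * over +/- precedence):
  Instruction 1: t1 = d * d
  Instruction 2: t2 = t1 * e
  Instruction 3: t3 = e * e
  Instruction 4: t4 = t2 - a
  Instruction 5: t5 = t4 + t3
Total instructions: 5

5


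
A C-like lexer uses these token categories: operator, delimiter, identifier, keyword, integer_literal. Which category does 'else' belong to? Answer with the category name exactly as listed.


Token: 'else'
Checking categories:
  identifier: no
  integer_literal: no
  operator: no
  keyword: YES
  delimiter: no
Category: keyword

keyword


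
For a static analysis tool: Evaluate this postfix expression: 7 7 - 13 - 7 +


Processing tokens left to right:
Push 7, Push 7
Pop 7 and 7, compute 7 - 7 = 0, push 0
Push 13
Pop 0 and 13, compute 0 - 13 = -13, push -13
Push 7
Pop -13 and 7, compute -13 + 7 = -6, push -6
Stack result: -6

-6


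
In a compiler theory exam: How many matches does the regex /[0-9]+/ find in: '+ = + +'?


Pattern: /[0-9]+/ (int literals)
Input: '+ = + +'
Scanning for matches:
Total matches: 0

0


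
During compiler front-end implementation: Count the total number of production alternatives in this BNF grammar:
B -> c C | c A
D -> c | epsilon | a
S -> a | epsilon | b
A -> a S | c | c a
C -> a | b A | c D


Counting alternatives per rule:
  B: 2 alternative(s)
  D: 3 alternative(s)
  S: 3 alternative(s)
  A: 3 alternative(s)
  C: 3 alternative(s)
Sum: 2 + 3 + 3 + 3 + 3 = 14

14


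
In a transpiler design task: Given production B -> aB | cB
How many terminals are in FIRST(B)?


Production: B -> aB | cB
Examining each alternative for leading terminals:
  B -> aB : first terminal = 'a'
  B -> cB : first terminal = 'c'
FIRST(B) = {a, c}
Count: 2

2


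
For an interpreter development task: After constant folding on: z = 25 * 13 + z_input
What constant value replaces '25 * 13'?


Identifying constant sub-expression:
  Original: z = 25 * 13 + z_input
  25 and 13 are both compile-time constants
  Evaluating: 25 * 13 = 325
  After folding: z = 325 + z_input

325


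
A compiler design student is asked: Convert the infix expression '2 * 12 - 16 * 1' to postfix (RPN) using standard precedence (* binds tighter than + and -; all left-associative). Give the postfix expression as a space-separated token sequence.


Applying the shunting-yard algorithm:
  Operand 2 -> output
  Push '*' onto operator stack -> op-stack: [*]
  Operand 12 -> output
  See '-' (prec 1); top '*' (prec 2) >= it -> pop '*' to output
  Push '-' onto operator stack -> op-stack: [-]
  Operand 16 -> output
  Push '*' onto operator stack -> op-stack: [-, *]
  Operand 1 -> output
  End of input: pop '*' to output
  End of input: pop '-' to output
Postfix result: 2 12 * 16 1 * -

2 12 * 16 1 * -


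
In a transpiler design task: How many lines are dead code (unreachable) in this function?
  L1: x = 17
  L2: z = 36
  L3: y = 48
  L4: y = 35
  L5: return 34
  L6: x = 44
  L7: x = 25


Analyzing control flow:
  L1: reachable (before return)
  L2: reachable (before return)
  L3: reachable (before return)
  L4: reachable (before return)
  L5: reachable (return statement)
  L6: DEAD (after return at L5)
  L7: DEAD (after return at L5)
Return at L5, total lines = 7
Dead lines: L6 through L7
Count: 2

2


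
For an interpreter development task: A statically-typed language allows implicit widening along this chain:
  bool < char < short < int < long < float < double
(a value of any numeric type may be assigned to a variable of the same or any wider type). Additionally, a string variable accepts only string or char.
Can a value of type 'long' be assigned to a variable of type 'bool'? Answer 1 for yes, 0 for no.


Target variable type: bool
Source value type: long
Numeric ranks: long=4, bool=0
Widening allowed iff rank(source) <= rank(target): 4 <= 0? No
Result: 0

0


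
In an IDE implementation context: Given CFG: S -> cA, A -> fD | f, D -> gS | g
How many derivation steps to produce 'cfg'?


Grammar: S -> cA, A -> fD | f, D -> gS | g
Deriving 'cfg':
Step 1: S -> cA => cA
Step 2: A -> fD => cfD
Step 3: D -> g => cfg
Total derivation steps: 3

3


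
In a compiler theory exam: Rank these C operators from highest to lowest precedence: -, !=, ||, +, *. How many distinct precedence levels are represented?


Looking up precedence for each operator:
  - -> precedence 5
  != -> precedence 3
  || -> precedence 1
  + -> precedence 5
  * -> precedence 6
Sorted highest to lowest: *, -, +, !=, ||
Distinct precedence values: [6, 5, 3, 1]
Number of distinct levels: 4

4


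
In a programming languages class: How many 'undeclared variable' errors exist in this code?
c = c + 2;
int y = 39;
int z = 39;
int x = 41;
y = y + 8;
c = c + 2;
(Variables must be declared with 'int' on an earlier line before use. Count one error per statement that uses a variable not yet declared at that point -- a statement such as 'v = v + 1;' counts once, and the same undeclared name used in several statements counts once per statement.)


Scanning code line by line:
  Line 1: use 'c' -> ERROR (undeclared)
  Line 2: declare 'y' -> declared = ['y']
  Line 3: declare 'z' -> declared = ['y', 'z']
  Line 4: declare 'x' -> declared = ['x', 'y', 'z']
  Line 5: use 'y' -> OK (declared)
  Line 6: use 'c' -> ERROR (undeclared)
Total undeclared variable errors: 2

2


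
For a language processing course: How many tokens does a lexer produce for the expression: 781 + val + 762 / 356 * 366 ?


Scanning '781 + val + 762 / 356 * 366'
Token 1: '781' -> integer_literal
Token 2: '+' -> operator
Token 3: 'val' -> identifier
Token 4: '+' -> operator
Token 5: '762' -> integer_literal
Token 6: '/' -> operator
Token 7: '356' -> integer_literal
Token 8: '*' -> operator
Token 9: '366' -> integer_literal
Total tokens: 9

9


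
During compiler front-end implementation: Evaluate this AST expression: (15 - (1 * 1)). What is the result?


Expression: (15 - (1 * 1))
Evaluating step by step:
  1 * 1 = 1
  15 - 1 = 14
Result: 14

14


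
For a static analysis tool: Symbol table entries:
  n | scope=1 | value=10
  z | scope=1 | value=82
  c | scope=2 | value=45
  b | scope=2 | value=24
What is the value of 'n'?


Searching symbol table for 'n':
  n | scope=1 | value=10 <- MATCH
  z | scope=1 | value=82
  c | scope=2 | value=45
  b | scope=2 | value=24
Found 'n' at scope 1 with value 10

10


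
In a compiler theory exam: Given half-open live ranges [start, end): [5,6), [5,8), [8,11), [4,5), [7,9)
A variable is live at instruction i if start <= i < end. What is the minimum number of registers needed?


Live ranges:
  Var0: [5, 6)
  Var1: [5, 8)
  Var2: [8, 11)
  Var3: [4, 5)
  Var4: [7, 9)
Sweep-line events (position, delta, active):
  pos=4 start -> active=1
  pos=5 end -> active=0
  pos=5 start -> active=1
  pos=5 start -> active=2
  pos=6 end -> active=1
  pos=7 start -> active=2
  pos=8 end -> active=1
  pos=8 start -> active=2
  pos=9 end -> active=1
  pos=11 end -> active=0
Maximum simultaneous active: 2
Minimum registers needed: 2

2


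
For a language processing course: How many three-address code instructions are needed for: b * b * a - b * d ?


Expression: b * b * a - b * d
Generating three-address code (respecting * over +/- precedence):
  Instruction 1: t1 = b * b
  Instruction 2: t2 = t1 * a
  Instruction 3: t3 = b * d
  Instruction 4: t4 = t2 - t3
Total instructions: 4

4


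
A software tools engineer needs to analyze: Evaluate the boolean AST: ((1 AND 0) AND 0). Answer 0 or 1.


Step 1: Evaluate inner node
  1 AND 0 = 0
Step 2: Evaluate root node
  0 AND 0 = 0

0


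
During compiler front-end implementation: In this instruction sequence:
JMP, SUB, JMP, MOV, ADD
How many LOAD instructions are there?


Scanning instruction sequence for LOAD:
  Position 1: JMP
  Position 2: SUB
  Position 3: JMP
  Position 4: MOV
  Position 5: ADD
Matches at positions: []
Total LOAD count: 0

0


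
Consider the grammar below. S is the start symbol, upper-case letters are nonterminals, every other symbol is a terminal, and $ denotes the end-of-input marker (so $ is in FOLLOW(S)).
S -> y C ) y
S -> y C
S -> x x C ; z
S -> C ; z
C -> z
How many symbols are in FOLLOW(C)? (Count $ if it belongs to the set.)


S is the start symbol and does not occur in any rule body, so FOLLOW(S) = {$}.
Examining every occurrence of C in a rule body:
  S -> y C ) y : C is followed by terminal ')' -> add ')'
  S -> y C : C is at the right end -> add FOLLOW(S) = {$}
  S -> x x C ; z : C is followed by terminal ';' -> add ';'
  S -> C ; z : C is followed by terminal ';' -> add ';' (already in the set)
  C -> z : C does not occur in the body -> contributes nothing
FOLLOW(C) = {), ;, $}
Count: 3

3


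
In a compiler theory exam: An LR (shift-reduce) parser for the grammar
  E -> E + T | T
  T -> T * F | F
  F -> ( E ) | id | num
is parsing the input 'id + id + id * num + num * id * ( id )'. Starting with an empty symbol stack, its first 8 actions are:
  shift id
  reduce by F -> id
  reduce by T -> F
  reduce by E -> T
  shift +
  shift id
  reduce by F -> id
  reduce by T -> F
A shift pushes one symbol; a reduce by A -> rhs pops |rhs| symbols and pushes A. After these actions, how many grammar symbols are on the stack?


Tracking the symbol stack through each action:
  Action 1: shift 'id' : push -> stack = [id] (size 1)
  Action 2: reduce by F -> id : pop 1, push F -> stack = [F] (size 1)
  Action 3: reduce by T -> F : pop 1, push T -> stack = [T] (size 1)
  Action 4: reduce by E -> T : pop 1, push E -> stack = [E] (size 1)
  Action 5: shift '+' : push -> stack = [E, +] (size 2)
  Action 6: shift 'id' : push -> stack = [E, +, id] (size 3)
  Action 7: reduce by F -> id : pop 1, push F -> stack = [E, +, F] (size 3)
  Action 8: reduce by T -> F : pop 1, push T -> stack = [E, +, T] (size 3)
Final stack size: 3

3


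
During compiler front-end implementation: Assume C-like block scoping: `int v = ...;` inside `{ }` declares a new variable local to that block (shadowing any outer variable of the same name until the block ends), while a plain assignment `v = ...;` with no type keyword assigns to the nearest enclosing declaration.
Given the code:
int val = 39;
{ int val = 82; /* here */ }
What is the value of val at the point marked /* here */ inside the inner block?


Analyzing scoping rules:
Outer scope: declares val = 39
Inner block: 'int val = 82;' declares a NEW val that shadows the outer one
Inside the block the inner declaration is in scope -> 82
Result: 82

82


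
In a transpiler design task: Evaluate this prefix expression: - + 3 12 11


Parsing prefix expression: - + 3 12 11
Step 1: Innermost operation '+ 3 12'
  3 + 12 = 15
Step 2: Outer operation '- [15] 11'
  15 - 11 = 4

4


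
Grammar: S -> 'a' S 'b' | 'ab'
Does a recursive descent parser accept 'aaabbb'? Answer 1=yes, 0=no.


Grammar accepts strings of the form a^n b^n (n >= 1)
Word: 'aaabbb'
Counting: 3 a's and 3 b's
Check: 3 == 3? Yes
Derivation (S -> aSb applied 2 time(s), then S -> ab): S => aSb => aaSbb => aaabbb
Accepted

1


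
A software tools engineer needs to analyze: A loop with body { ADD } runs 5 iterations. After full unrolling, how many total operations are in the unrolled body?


Loop body operations: ADD (1 op per iteration)
Unrolling 5 iterations:
  Iteration 1: ADD (1 ops)
  Iteration 2: ADD (1 ops)
  Iteration 3: ADD (1 ops)
  Iteration 4: ADD (1 ops)
  Iteration 5: ADD (1 ops)
Total: 5 iterations * 1 ops/iter = 5 operations

5


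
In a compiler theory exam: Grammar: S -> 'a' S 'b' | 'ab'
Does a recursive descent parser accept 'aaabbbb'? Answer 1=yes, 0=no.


Grammar accepts strings of the form a^n b^n (n >= 1)
Word: 'aaabbbb'
Counting: 3 a's and 4 b's
Check: 3 == 4? No
Mismatch: a-count != b-count
Rejected

0


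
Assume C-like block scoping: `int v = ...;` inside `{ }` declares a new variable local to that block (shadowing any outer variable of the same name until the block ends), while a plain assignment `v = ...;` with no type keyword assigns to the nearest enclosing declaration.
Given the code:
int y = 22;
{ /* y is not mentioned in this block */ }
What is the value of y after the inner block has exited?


Analyzing scoping rules:
Outer scope: declares y = 22
Inner block: y is neither redeclared nor assigned -> unchanged
After the block -> 22
Result: 22

22


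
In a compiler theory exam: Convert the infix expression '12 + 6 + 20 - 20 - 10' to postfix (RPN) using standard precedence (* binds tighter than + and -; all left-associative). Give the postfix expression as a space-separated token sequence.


Applying the shunting-yard algorithm:
  Operand 12 -> output
  Push '+' onto operator stack -> op-stack: [+]
  Operand 6 -> output
  See '+' (prec 1); top '+' (prec 1) >= it -> pop '+' to output
  Push '+' onto operator stack -> op-stack: [+]
  Operand 20 -> output
  See '-' (prec 1); top '+' (prec 1) >= it -> pop '+' to output
  Push '-' onto operator stack -> op-stack: [-]
  Operand 20 -> output
  See '-' (prec 1); top '-' (prec 1) >= it -> pop '-' to output
  Push '-' onto operator stack -> op-stack: [-]
  Operand 10 -> output
  End of input: pop '-' to output
Postfix result: 12 6 + 20 + 20 - 10 -

12 6 + 20 + 20 - 10 -


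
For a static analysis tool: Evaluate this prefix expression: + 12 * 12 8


Parsing prefix expression: + 12 * 12 8
Step 1: Innermost operation '* 12 8'
  12 * 8 = 96
Step 2: Outer operation '+ 12 [96]'
  12 + 96 = 108

108


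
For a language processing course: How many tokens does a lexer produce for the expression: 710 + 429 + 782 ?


Scanning '710 + 429 + 782'
Token 1: '710' -> integer_literal
Token 2: '+' -> operator
Token 3: '429' -> integer_literal
Token 4: '+' -> operator
Token 5: '782' -> integer_literal
Total tokens: 5

5


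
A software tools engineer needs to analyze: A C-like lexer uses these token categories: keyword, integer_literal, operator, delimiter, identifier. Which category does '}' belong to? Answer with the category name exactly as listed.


Token: '}'
Checking categories:
  identifier: no
  integer_literal: no
  operator: no
  keyword: no
  delimiter: YES
Category: delimiter

delimiter


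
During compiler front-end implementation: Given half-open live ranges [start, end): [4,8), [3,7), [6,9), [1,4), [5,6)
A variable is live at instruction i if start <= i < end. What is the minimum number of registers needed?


Live ranges:
  Var0: [4, 8)
  Var1: [3, 7)
  Var2: [6, 9)
  Var3: [1, 4)
  Var4: [5, 6)
Sweep-line events (position, delta, active):
  pos=1 start -> active=1
  pos=3 start -> active=2
  pos=4 end -> active=1
  pos=4 start -> active=2
  pos=5 start -> active=3
  pos=6 end -> active=2
  pos=6 start -> active=3
  pos=7 end -> active=2
  pos=8 end -> active=1
  pos=9 end -> active=0
Maximum simultaneous active: 3
Minimum registers needed: 3

3


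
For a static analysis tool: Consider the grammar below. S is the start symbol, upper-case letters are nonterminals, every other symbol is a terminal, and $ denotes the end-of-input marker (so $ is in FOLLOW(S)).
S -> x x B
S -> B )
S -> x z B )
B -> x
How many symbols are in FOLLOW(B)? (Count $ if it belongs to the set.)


S is the start symbol and does not occur in any rule body, so FOLLOW(S) = {$}.
Examining every occurrence of B in a rule body:
  S -> x x B : B is at the right end -> add FOLLOW(S) = {$}
  S -> B ) : B is followed by terminal ')' -> add ')'
  S -> x z B ) : B is followed by terminal ')' -> add ')' (already in the set)
  B -> x : B does not occur in the body -> contributes nothing
FOLLOW(B) = {), $}
Count: 2

2


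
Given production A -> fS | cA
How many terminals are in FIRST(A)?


Production: A -> fS | cA
Examining each alternative for leading terminals:
  A -> fS : first terminal = 'f'
  A -> cA : first terminal = 'c'
FIRST(A) = {c, f}
Count: 2

2


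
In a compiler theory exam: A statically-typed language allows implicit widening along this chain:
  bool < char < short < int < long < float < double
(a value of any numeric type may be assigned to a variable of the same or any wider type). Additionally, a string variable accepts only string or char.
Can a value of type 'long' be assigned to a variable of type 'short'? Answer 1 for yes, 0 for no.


Target variable type: short
Source value type: long
Numeric ranks: long=4, short=2
Widening allowed iff rank(source) <= rank(target): 4 <= 2? No
Result: 0

0


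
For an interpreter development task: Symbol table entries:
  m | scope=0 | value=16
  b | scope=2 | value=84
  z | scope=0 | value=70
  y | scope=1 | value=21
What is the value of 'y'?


Searching symbol table for 'y':
  m | scope=0 | value=16
  b | scope=2 | value=84
  z | scope=0 | value=70
  y | scope=1 | value=21 <- MATCH
Found 'y' at scope 1 with value 21

21


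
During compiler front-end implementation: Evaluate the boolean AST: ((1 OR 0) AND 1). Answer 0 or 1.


Step 1: Evaluate inner node
  1 OR 0 = 1
Step 2: Evaluate root node
  1 AND 1 = 1

1


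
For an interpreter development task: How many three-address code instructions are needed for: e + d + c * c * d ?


Expression: e + d + c * c * d
Generating three-address code (respecting * over +/- precedence):
  Instruction 1: t1 = c * c
  Instruction 2: t2 = t1 * d
  Instruction 3: t3 = e + d
  Instruction 4: t4 = t3 + t2
Total instructions: 4

4


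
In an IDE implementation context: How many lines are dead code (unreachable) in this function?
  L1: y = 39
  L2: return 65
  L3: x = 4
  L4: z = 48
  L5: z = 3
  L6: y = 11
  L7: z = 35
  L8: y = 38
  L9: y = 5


Analyzing control flow:
  L1: reachable (before return)
  L2: reachable (return statement)
  L3: DEAD (after return at L2)
  L4: DEAD (after return at L2)
  L5: DEAD (after return at L2)
  L6: DEAD (after return at L2)
  L7: DEAD (after return at L2)
  L8: DEAD (after return at L2)
  L9: DEAD (after return at L2)
Return at L2, total lines = 9
Dead lines: L3 through L9
Count: 7

7


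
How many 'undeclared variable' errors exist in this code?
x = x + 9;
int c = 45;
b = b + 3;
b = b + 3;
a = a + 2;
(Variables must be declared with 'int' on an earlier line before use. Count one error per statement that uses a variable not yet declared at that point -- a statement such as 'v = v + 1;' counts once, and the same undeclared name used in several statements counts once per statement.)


Scanning code line by line:
  Line 1: use 'x' -> ERROR (undeclared)
  Line 2: declare 'c' -> declared = ['c']
  Line 3: use 'b' -> ERROR (undeclared)
  Line 4: use 'b' -> ERROR (undeclared)
  Line 5: use 'a' -> ERROR (undeclared)
Total undeclared variable errors: 4

4


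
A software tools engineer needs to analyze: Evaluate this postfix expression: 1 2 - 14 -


Processing tokens left to right:
Push 1, Push 2
Pop 1 and 2, compute 1 - 2 = -1, push -1
Push 14
Pop -1 and 14, compute -1 - 14 = -15, push -15
Stack result: -15

-15


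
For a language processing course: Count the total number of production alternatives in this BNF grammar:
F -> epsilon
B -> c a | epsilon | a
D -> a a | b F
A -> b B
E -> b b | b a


Counting alternatives per rule:
  F: 1 alternative(s)
  B: 3 alternative(s)
  D: 2 alternative(s)
  A: 1 alternative(s)
  E: 2 alternative(s)
Sum: 1 + 3 + 2 + 1 + 2 = 9

9


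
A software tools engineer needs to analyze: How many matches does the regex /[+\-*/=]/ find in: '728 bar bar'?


Pattern: /[+\-*/=]/ (operators)
Input: '728 bar bar'
Scanning for matches:
Total matches: 0

0


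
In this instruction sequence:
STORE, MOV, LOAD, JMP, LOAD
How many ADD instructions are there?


Scanning instruction sequence for ADD:
  Position 1: STORE
  Position 2: MOV
  Position 3: LOAD
  Position 4: JMP
  Position 5: LOAD
Matches at positions: []
Total ADD count: 0

0


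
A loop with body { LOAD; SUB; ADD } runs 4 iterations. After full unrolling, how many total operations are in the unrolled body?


Loop body operations: LOAD, SUB, ADD (3 ops per iteration)
Unrolling 4 iterations:
  Iteration 1: LOAD, SUB, ADD (3 ops)
  Iteration 2: LOAD, SUB, ADD (3 ops)
  Iteration 3: LOAD, SUB, ADD (3 ops)
  Iteration 4: LOAD, SUB, ADD (3 ops)
Total: 4 iterations * 3 ops/iter = 12 operations

12


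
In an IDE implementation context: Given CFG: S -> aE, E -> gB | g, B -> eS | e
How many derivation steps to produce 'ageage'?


Grammar: S -> aE, E -> gB | g, B -> eS | e
Deriving 'ageage':
Step 1: S -> aE => aE
Step 2: E -> gB => agB
Step 3: B -> eS => ageS
Step 4: S -> aE => ageaE
Step 5: E -> gB => ageagB
Step 6: B -> e => ageage
Total derivation steps: 6

6


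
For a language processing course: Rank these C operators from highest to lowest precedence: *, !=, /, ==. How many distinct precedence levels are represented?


Looking up precedence for each operator:
  * -> precedence 6
  != -> precedence 3
  / -> precedence 6
  == -> precedence 3
Sorted highest to lowest: *, /, !=, ==
Distinct precedence values: [6, 3]
Number of distinct levels: 2

2


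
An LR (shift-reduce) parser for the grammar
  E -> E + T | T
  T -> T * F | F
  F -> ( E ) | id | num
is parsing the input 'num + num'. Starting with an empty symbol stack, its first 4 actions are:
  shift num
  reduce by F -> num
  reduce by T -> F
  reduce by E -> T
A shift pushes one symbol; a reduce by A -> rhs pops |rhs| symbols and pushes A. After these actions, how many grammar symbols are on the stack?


Tracking the symbol stack through each action:
  Action 1: shift 'num' : push -> stack = [num] (size 1)
  Action 2: reduce by F -> num : pop 1, push F -> stack = [F] (size 1)
  Action 3: reduce by T -> F : pop 1, push T -> stack = [T] (size 1)
  Action 4: reduce by E -> T : pop 1, push E -> stack = [E] (size 1)
Final stack size: 1

1


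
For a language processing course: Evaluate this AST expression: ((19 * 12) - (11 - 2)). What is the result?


Expression: ((19 * 12) - (11 - 2))
Evaluating step by step:
  19 * 12 = 228
  11 - 2 = 9
  228 - 9 = 219
Result: 219

219


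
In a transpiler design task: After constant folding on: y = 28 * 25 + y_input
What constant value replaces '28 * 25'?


Identifying constant sub-expression:
  Original: y = 28 * 25 + y_input
  28 and 25 are both compile-time constants
  Evaluating: 28 * 25 = 700
  After folding: y = 700 + y_input

700


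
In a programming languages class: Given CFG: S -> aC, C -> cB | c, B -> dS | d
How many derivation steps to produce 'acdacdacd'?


Grammar: S -> aC, C -> cB | c, B -> dS | d
Deriving 'acdacdacd':
Step 1: S -> aC => aC
Step 2: C -> cB => acB
Step 3: B -> dS => acdS
Step 4: S -> aC => acdaC
Step 5: C -> cB => acdacB
Step 6: B -> dS => acdacdS
Step 7: S -> aC => acdacdaC
Step 8: C -> cB => acdacdacB
Step 9: B -> d => acdacdacd
Total derivation steps: 9

9


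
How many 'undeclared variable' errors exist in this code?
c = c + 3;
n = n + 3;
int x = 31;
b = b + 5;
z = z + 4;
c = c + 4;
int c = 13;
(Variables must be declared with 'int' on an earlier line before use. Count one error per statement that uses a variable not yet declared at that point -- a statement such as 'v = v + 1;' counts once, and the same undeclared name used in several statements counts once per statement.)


Scanning code line by line:
  Line 1: use 'c' -> ERROR (undeclared)
  Line 2: use 'n' -> ERROR (undeclared)
  Line 3: declare 'x' -> declared = ['x']
  Line 4: use 'b' -> ERROR (undeclared)
  Line 5: use 'z' -> ERROR (undeclared)
  Line 6: use 'c' -> ERROR (undeclared)
  Line 7: declare 'c' -> declared = ['c', 'x']
Total undeclared variable errors: 5

5


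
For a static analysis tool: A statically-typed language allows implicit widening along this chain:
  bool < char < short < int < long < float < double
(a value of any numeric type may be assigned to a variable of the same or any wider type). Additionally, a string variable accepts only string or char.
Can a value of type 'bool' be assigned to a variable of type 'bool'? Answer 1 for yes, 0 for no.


Target variable type: bool
Source value type: bool
Numeric ranks: bool=0, bool=0
Widening allowed iff rank(source) <= rank(target): 0 <= 0? Yes
Result: 1

1


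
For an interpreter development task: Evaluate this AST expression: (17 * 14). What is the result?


Expression: (17 * 14)
Evaluating step by step:
  17 * 14 = 238
Result: 238

238


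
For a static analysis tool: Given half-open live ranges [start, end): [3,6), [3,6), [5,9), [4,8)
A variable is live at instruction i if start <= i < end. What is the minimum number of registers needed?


Live ranges:
  Var0: [3, 6)
  Var1: [3, 6)
  Var2: [5, 9)
  Var3: [4, 8)
Sweep-line events (position, delta, active):
  pos=3 start -> active=1
  pos=3 start -> active=2
  pos=4 start -> active=3
  pos=5 start -> active=4
  pos=6 end -> active=3
  pos=6 end -> active=2
  pos=8 end -> active=1
  pos=9 end -> active=0
Maximum simultaneous active: 4
Minimum registers needed: 4

4


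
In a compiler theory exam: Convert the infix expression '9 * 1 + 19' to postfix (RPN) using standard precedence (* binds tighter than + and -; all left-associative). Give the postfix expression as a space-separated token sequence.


Applying the shunting-yard algorithm:
  Operand 9 -> output
  Push '*' onto operator stack -> op-stack: [*]
  Operand 1 -> output
  See '+' (prec 1); top '*' (prec 2) >= it -> pop '*' to output
  Push '+' onto operator stack -> op-stack: [+]
  Operand 19 -> output
  End of input: pop '+' to output
Postfix result: 9 1 * 19 +

9 1 * 19 +


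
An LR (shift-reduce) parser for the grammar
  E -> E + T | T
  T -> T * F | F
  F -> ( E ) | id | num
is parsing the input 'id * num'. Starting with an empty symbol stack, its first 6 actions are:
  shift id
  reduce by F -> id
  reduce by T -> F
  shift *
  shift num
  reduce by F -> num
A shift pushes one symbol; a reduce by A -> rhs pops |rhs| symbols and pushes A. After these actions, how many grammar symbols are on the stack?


Tracking the symbol stack through each action:
  Action 1: shift 'id' : push -> stack = [id] (size 1)
  Action 2: reduce by F -> id : pop 1, push F -> stack = [F] (size 1)
  Action 3: reduce by T -> F : pop 1, push T -> stack = [T] (size 1)
  Action 4: shift '*' : push -> stack = [T, *] (size 2)
  Action 5: shift 'num' : push -> stack = [T, *, num] (size 3)
  Action 6: reduce by F -> num : pop 1, push F -> stack = [T, *, F] (size 3)
Final stack size: 3

3


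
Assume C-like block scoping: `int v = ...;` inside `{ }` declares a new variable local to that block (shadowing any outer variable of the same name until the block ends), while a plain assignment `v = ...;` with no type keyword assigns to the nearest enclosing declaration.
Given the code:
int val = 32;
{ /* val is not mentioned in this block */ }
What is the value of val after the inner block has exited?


Analyzing scoping rules:
Outer scope: declares val = 32
Inner block: val is neither redeclared nor assigned -> unchanged
After the block -> 32
Result: 32

32


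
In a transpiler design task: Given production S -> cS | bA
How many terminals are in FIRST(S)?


Production: S -> cS | bA
Examining each alternative for leading terminals:
  S -> cS : first terminal = 'c'
  S -> bA : first terminal = 'b'
FIRST(S) = {b, c}
Count: 2

2


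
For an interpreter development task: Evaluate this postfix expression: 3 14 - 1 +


Processing tokens left to right:
Push 3, Push 14
Pop 3 and 14, compute 3 - 14 = -11, push -11
Push 1
Pop -11 and 1, compute -11 + 1 = -10, push -10
Stack result: -10

-10


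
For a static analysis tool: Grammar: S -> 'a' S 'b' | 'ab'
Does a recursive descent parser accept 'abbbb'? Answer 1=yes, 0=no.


Grammar accepts strings of the form a^n b^n (n >= 1)
Word: 'abbbb'
Counting: 1 a's and 4 b's
Check: 1 == 4? No
Mismatch: a-count != b-count
Rejected

0


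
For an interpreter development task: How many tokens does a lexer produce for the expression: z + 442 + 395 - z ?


Scanning 'z + 442 + 395 - z'
Token 1: 'z' -> identifier
Token 2: '+' -> operator
Token 3: '442' -> integer_literal
Token 4: '+' -> operator
Token 5: '395' -> integer_literal
Token 6: '-' -> operator
Token 7: 'z' -> identifier
Total tokens: 7

7


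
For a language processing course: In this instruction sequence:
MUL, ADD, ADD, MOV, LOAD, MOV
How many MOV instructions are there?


Scanning instruction sequence for MOV:
  Position 1: MUL
  Position 2: ADD
  Position 3: ADD
  Position 4: MOV <- MATCH
  Position 5: LOAD
  Position 6: MOV <- MATCH
Matches at positions: [4, 6]
Total MOV count: 2

2


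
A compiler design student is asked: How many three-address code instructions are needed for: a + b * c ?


Expression: a + b * c
Generating three-address code (respecting * over +/- precedence):
  Instruction 1: t1 = b * c
  Instruction 2: t2 = a + t1
Total instructions: 2

2


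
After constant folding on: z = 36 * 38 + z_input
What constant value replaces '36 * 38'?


Identifying constant sub-expression:
  Original: z = 36 * 38 + z_input
  36 and 38 are both compile-time constants
  Evaluating: 36 * 38 = 1368
  After folding: z = 1368 + z_input

1368


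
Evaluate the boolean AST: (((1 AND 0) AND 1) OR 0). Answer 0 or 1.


Step 1: Evaluate inner node
  1 AND 0 = 0
Step 2: Evaluate next node
  0 AND 1 = 0
Step 3: Evaluate root node
  0 OR 0 = 0

0


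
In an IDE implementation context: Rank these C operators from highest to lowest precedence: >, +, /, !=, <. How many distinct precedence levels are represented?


Looking up precedence for each operator:
  > -> precedence 4
  + -> precedence 5
  / -> precedence 6
  != -> precedence 3
  < -> precedence 4
Sorted highest to lowest: /, +, >, <, !=
Distinct precedence values: [6, 5, 4, 3]
Number of distinct levels: 4

4


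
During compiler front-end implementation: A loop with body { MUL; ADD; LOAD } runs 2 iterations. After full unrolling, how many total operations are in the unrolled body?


Loop body operations: MUL, ADD, LOAD (3 ops per iteration)
Unrolling 2 iterations:
  Iteration 1: MUL, ADD, LOAD (3 ops)
  Iteration 2: MUL, ADD, LOAD (3 ops)
Total: 2 iterations * 3 ops/iter = 6 operations

6


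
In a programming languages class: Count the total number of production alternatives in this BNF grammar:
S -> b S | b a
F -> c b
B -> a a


Counting alternatives per rule:
  S: 2 alternative(s)
  F: 1 alternative(s)
  B: 1 alternative(s)
Sum: 2 + 1 + 1 = 4

4


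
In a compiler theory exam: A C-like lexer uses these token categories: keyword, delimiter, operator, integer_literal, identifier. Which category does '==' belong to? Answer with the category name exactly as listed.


Token: '=='
Checking categories:
  identifier: no
  integer_literal: no
  operator: YES
  keyword: no
  delimiter: no
Category: operator

operator


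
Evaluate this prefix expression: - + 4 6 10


Parsing prefix expression: - + 4 6 10
Step 1: Innermost operation '+ 4 6'
  4 + 6 = 10
Step 2: Outer operation '- [10] 10'
  10 - 10 = 0

0


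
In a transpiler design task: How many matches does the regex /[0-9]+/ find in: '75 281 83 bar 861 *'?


Pattern: /[0-9]+/ (int literals)
Input: '75 281 83 bar 861 *'
Scanning for matches:
  Match 1: '75'
  Match 2: '281'
  Match 3: '83'
  Match 4: '861'
Total matches: 4

4


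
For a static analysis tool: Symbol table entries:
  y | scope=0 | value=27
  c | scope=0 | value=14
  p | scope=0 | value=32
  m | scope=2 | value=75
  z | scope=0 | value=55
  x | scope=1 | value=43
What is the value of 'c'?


Searching symbol table for 'c':
  y | scope=0 | value=27
  c | scope=0 | value=14 <- MATCH
  p | scope=0 | value=32
  m | scope=2 | value=75
  z | scope=0 | value=55
  x | scope=1 | value=43
Found 'c' at scope 0 with value 14

14


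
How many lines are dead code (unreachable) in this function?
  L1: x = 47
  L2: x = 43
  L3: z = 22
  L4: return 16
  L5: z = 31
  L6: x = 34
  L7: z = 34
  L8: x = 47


Analyzing control flow:
  L1: reachable (before return)
  L2: reachable (before return)
  L3: reachable (before return)
  L4: reachable (return statement)
  L5: DEAD (after return at L4)
  L6: DEAD (after return at L4)
  L7: DEAD (after return at L4)
  L8: DEAD (after return at L4)
Return at L4, total lines = 8
Dead lines: L5 through L8
Count: 4

4


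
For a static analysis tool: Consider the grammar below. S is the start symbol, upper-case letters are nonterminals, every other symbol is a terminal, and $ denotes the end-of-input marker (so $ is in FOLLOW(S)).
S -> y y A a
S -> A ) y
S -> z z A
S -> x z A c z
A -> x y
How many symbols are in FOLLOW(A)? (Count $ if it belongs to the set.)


S is the start symbol and does not occur in any rule body, so FOLLOW(S) = {$}.
Examining every occurrence of A in a rule body:
  S -> y y A a : A is followed by terminal 'a' -> add 'a'
  S -> A ) y : A is followed by terminal ')' -> add ')'
  S -> z z A : A is at the right end -> add FOLLOW(S) = {$}
  S -> x z A c z : A is followed by terminal 'c' -> add 'c'
  A -> x y : A does not occur in the body -> contributes nothing
FOLLOW(A) = {), a, c, $}
Count: 4

4


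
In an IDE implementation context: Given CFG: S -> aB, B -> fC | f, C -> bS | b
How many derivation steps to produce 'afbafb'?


Grammar: S -> aB, B -> fC | f, C -> bS | b
Deriving 'afbafb':
Step 1: S -> aB => aB
Step 2: B -> fC => afC
Step 3: C -> bS => afbS
Step 4: S -> aB => afbaB
Step 5: B -> fC => afbafC
Step 6: C -> b => afbafb
Total derivation steps: 6

6


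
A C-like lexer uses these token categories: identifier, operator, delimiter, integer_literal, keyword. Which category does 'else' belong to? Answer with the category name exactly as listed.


Token: 'else'
Checking categories:
  identifier: no
  integer_literal: no
  operator: no
  keyword: YES
  delimiter: no
Category: keyword

keyword


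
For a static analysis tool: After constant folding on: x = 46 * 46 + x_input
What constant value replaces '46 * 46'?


Identifying constant sub-expression:
  Original: x = 46 * 46 + x_input
  46 and 46 are both compile-time constants
  Evaluating: 46 * 46 = 2116
  After folding: x = 2116 + x_input

2116


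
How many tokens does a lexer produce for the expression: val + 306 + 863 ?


Scanning 'val + 306 + 863'
Token 1: 'val' -> identifier
Token 2: '+' -> operator
Token 3: '306' -> integer_literal
Token 4: '+' -> operator
Token 5: '863' -> integer_literal
Total tokens: 5

5


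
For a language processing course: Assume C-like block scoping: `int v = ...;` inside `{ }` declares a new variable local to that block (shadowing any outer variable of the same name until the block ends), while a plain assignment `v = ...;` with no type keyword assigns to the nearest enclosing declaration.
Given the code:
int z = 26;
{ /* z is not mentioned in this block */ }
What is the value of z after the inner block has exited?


Analyzing scoping rules:
Outer scope: declares z = 26
Inner block: z is neither redeclared nor assigned -> unchanged
After the block -> 26
Result: 26

26


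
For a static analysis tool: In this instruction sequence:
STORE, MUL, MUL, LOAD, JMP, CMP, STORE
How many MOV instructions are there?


Scanning instruction sequence for MOV:
  Position 1: STORE
  Position 2: MUL
  Position 3: MUL
  Position 4: LOAD
  Position 5: JMP
  Position 6: CMP
  Position 7: STORE
Matches at positions: []
Total MOV count: 0

0


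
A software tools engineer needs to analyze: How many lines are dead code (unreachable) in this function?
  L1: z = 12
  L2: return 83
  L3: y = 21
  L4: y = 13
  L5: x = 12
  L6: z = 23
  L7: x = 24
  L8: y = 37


Analyzing control flow:
  L1: reachable (before return)
  L2: reachable (return statement)
  L3: DEAD (after return at L2)
  L4: DEAD (after return at L2)
  L5: DEAD (after return at L2)
  L6: DEAD (after return at L2)
  L7: DEAD (after return at L2)
  L8: DEAD (after return at L2)
Return at L2, total lines = 8
Dead lines: L3 through L8
Count: 6

6


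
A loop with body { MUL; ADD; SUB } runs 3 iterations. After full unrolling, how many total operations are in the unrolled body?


Loop body operations: MUL, ADD, SUB (3 ops per iteration)
Unrolling 3 iterations:
  Iteration 1: MUL, ADD, SUB (3 ops)
  Iteration 2: MUL, ADD, SUB (3 ops)
  Iteration 3: MUL, ADD, SUB (3 ops)
Total: 3 iterations * 3 ops/iter = 9 operations

9


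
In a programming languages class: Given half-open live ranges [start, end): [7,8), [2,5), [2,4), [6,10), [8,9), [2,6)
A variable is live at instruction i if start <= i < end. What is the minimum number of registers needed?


Live ranges:
  Var0: [7, 8)
  Var1: [2, 5)
  Var2: [2, 4)
  Var3: [6, 10)
  Var4: [8, 9)
  Var5: [2, 6)
Sweep-line events (position, delta, active):
  pos=2 start -> active=1
  pos=2 start -> active=2
  pos=2 start -> active=3
  pos=4 end -> active=2
  pos=5 end -> active=1
  pos=6 end -> active=0
  pos=6 start -> active=1
  pos=7 start -> active=2
  pos=8 end -> active=1
  pos=8 start -> active=2
  pos=9 end -> active=1
  pos=10 end -> active=0
Maximum simultaneous active: 3
Minimum registers needed: 3

3


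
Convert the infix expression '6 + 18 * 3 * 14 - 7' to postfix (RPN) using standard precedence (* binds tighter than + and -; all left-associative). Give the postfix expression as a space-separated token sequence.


Applying the shunting-yard algorithm:
  Operand 6 -> output
  Push '+' onto operator stack -> op-stack: [+]
  Operand 18 -> output
  Push '*' onto operator stack -> op-stack: [+, *]
  Operand 3 -> output
  See '*' (prec 2); top '*' (prec 2) >= it -> pop '*' to output
  Push '*' onto operator stack -> op-stack: [+, *]
  Operand 14 -> output
  See '-' (prec 1); top '*' (prec 2) >= it -> pop '*' to output
  See '-' (prec 1); top '+' (prec 1) >= it -> pop '+' to output
  Push '-' onto operator stack -> op-stack: [-]
  Operand 7 -> output
  End of input: pop '-' to output
Postfix result: 6 18 3 * 14 * + 7 -

6 18 3 * 14 * + 7 -


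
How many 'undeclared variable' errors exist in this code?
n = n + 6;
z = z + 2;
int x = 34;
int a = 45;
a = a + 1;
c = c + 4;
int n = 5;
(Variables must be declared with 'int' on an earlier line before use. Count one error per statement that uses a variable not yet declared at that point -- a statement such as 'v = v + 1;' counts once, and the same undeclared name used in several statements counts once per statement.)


Scanning code line by line:
  Line 1: use 'n' -> ERROR (undeclared)
  Line 2: use 'z' -> ERROR (undeclared)
  Line 3: declare 'x' -> declared = ['x']
  Line 4: declare 'a' -> declared = ['a', 'x']
  Line 5: use 'a' -> OK (declared)
  Line 6: use 'c' -> ERROR (undeclared)
  Line 7: declare 'n' -> declared = ['a', 'n', 'x']
Total undeclared variable errors: 3

3


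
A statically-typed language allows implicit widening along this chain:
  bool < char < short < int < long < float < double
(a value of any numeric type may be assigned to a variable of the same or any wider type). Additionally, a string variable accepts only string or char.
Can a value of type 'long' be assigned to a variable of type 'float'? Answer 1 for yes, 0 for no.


Target variable type: float
Source value type: long
Numeric ranks: long=4, float=5
Widening allowed iff rank(source) <= rank(target): 4 <= 5? Yes
Result: 1

1


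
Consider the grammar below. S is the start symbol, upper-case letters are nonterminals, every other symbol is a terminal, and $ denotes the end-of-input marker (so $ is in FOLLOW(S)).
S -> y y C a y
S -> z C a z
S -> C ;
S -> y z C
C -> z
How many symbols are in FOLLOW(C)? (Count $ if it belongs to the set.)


S is the start symbol and does not occur in any rule body, so FOLLOW(S) = {$}.
Examining every occurrence of C in a rule body:
  S -> y y C a y : C is followed by terminal 'a' -> add 'a'
  S -> z C a z : C is followed by terminal 'a' -> add 'a' (already in the set)
  S -> C ; : C is followed by terminal ';' -> add ';'
  S -> y z C : C is at the right end -> add FOLLOW(S) = {$}
  C -> z : C does not occur in the body -> contributes nothing
FOLLOW(C) = {;, a, $}
Count: 3

3
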